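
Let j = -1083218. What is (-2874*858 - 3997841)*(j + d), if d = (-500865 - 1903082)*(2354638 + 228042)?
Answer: 40130906715106637474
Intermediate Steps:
d = -6208625837960 (d = -2403947*2582680 = -6208625837960)
(-2874*858 - 3997841)*(j + d) = (-2874*858 - 3997841)*(-1083218 - 6208625837960) = (-2465892 - 3997841)*(-6208626921178) = -6463733*(-6208626921178) = 40130906715106637474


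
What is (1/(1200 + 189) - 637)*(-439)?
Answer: 388423688/1389 ≈ 2.7964e+5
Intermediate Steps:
(1/(1200 + 189) - 637)*(-439) = (1/1389 - 637)*(-439) = -884792/1389*(-439) = 388423688/1389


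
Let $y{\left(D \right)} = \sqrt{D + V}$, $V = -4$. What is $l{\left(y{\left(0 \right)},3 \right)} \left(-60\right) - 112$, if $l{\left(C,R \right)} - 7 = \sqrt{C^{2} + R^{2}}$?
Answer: $-532 - 60 \sqrt{5} \approx -666.16$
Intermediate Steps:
$y{\left(D \right)} = \sqrt{-4 + D}$ ($y{\left(D \right)} = \sqrt{D - 4} = \sqrt{-4 + D}$)
$l{\left(C,R \right)} = 7 + \sqrt{C^{2} + R^{2}}$
$l{\left(y{\left(0 \right)},3 \right)} \left(-60\right) - 112 = \left(7 + \sqrt{\left(\sqrt{-4 + 0}\right)^{2} + 3^{2}}\right) \left(-60\right) - 112 = \left(7 + \sqrt{\left(\sqrt{-4}\right)^{2} + 9}\right) \left(-60\right) - 112 = \left(7 + \sqrt{\left(2 i\right)^{2} + 9}\right) \left(-60\right) - 112 = \left(7 + \sqrt{-4 + 9}\right) \left(-60\right) - 112 = \left(7 + \sqrt{5}\right) \left(-60\right) - 112 = \left(-420 - 60 \sqrt{5}\right) - 112 = -532 - 60 \sqrt{5}$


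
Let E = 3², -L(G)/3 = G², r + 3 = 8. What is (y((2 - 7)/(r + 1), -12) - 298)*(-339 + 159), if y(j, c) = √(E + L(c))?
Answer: 53640 - 540*I*√47 ≈ 53640.0 - 3702.1*I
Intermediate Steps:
r = 5 (r = -3 + 8 = 5)
L(G) = -3*G²
E = 9
y(j, c) = √(9 - 3*c²)
(y((2 - 7)/(r + 1), -12) - 298)*(-339 + 159) = (√(9 - 3*(-12)²) - 298)*(-339 + 159) = (√(9 - 3*144) - 298)*(-180) = (√(9 - 432) - 298)*(-180) = (√(-423) - 298)*(-180) = (3*I*√47 - 298)*(-180) = (-298 + 3*I*√47)*(-180) = 53640 - 540*I*√47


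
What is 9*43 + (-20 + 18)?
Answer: 385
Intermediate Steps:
9*43 + (-20 + 18) = 387 - 2 = 385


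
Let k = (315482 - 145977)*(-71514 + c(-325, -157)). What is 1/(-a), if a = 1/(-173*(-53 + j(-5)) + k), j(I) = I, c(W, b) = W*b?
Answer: 3472977911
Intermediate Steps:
k = -3472987945 (k = (315482 - 145977)*(-71514 - 325*(-157)) = 169505*(-71514 + 51025) = 169505*(-20489) = -3472987945)
a = -1/3472977911 (a = 1/(-173*(-53 - 5) - 3472987945) = 1/(-173*(-58) - 3472987945) = 1/(10034 - 3472987945) = 1/(-3472977911) = -1/3472977911 ≈ -2.8794e-10)
1/(-a) = 1/(-1*(-1/3472977911)) = 1/(1/3472977911) = 3472977911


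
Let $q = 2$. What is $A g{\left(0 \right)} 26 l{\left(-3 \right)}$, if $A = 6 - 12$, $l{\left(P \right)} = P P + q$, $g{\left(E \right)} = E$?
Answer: $0$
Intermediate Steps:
$l{\left(P \right)} = 2 + P^{2}$ ($l{\left(P \right)} = P P + 2 = P^{2} + 2 = 2 + P^{2}$)
$A = -6$ ($A = 6 - 12 = -6$)
$A g{\left(0 \right)} 26 l{\left(-3 \right)} = \left(-6\right) 0 \cdot 26 \left(2 + \left(-3\right)^{2}\right) = 0 \cdot 26 \left(2 + 9\right) = 0 \cdot 11 = 0$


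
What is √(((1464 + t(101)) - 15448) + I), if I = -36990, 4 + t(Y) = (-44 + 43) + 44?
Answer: I*√50935 ≈ 225.69*I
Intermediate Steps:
t(Y) = 39 (t(Y) = -4 + ((-44 + 43) + 44) = -4 + (-1 + 44) = -4 + 43 = 39)
√(((1464 + t(101)) - 15448) + I) = √(((1464 + 39) - 15448) - 36990) = √((1503 - 15448) - 36990) = √(-13945 - 36990) = √(-50935) = I*√50935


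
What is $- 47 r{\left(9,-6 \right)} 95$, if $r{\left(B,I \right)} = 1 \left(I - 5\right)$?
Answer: $49115$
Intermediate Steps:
$r{\left(B,I \right)} = -5 + I$ ($r{\left(B,I \right)} = 1 \left(-5 + I\right) = -5 + I$)
$- 47 r{\left(9,-6 \right)} 95 = - 47 \left(-5 - 6\right) 95 = \left(-47\right) \left(-11\right) 95 = 517 \cdot 95 = 49115$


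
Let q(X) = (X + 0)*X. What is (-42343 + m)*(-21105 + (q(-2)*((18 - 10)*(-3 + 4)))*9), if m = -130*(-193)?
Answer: 359155701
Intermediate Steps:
m = 25090
q(X) = X**2 (q(X) = X*X = X**2)
(-42343 + m)*(-21105 + (q(-2)*((18 - 10)*(-3 + 4)))*9) = (-42343 + 25090)*(-21105 + ((-2)**2*((18 - 10)*(-3 + 4)))*9) = -17253*(-21105 + (4*(8*1))*9) = -17253*(-21105 + (4*8)*9) = -17253*(-21105 + 32*9) = -17253*(-21105 + 288) = -17253*(-20817) = 359155701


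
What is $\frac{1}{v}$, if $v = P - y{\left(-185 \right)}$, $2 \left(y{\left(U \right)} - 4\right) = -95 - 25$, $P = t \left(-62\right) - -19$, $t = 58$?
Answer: $- \frac{1}{3521} \approx -0.00028401$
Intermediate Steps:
$P = -3577$ ($P = 58 \left(-62\right) - -19 = -3596 + \left(-6 + 25\right) = -3596 + 19 = -3577$)
$y{\left(U \right)} = -56$ ($y{\left(U \right)} = 4 + \frac{-95 - 25}{2} = 4 + \frac{1}{2} \left(-120\right) = 4 - 60 = -56$)
$v = -3521$ ($v = -3577 - -56 = -3577 + 56 = -3521$)
$\frac{1}{v} = \frac{1}{-3521} = - \frac{1}{3521}$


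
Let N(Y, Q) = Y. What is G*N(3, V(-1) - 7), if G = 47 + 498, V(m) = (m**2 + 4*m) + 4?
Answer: 1635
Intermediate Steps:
V(m) = 4 + m**2 + 4*m
G = 545
G*N(3, V(-1) - 7) = 545*3 = 1635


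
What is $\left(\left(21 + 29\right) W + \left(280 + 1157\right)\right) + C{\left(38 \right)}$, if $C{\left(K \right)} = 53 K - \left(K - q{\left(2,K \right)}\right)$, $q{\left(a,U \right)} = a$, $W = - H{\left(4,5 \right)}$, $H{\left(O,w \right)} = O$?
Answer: $3215$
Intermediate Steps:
$W = -4$ ($W = \left(-1\right) 4 = -4$)
$C{\left(K \right)} = 2 + 52 K$ ($C{\left(K \right)} = 53 K - \left(-2 + K\right) = 2 + 52 K$)
$\left(\left(21 + 29\right) W + \left(280 + 1157\right)\right) + C{\left(38 \right)} = \left(\left(21 + 29\right) \left(-4\right) + \left(280 + 1157\right)\right) + \left(2 + 52 \cdot 38\right) = \left(50 \left(-4\right) + 1437\right) + \left(2 + 1976\right) = \left(-200 + 1437\right) + 1978 = 1237 + 1978 = 3215$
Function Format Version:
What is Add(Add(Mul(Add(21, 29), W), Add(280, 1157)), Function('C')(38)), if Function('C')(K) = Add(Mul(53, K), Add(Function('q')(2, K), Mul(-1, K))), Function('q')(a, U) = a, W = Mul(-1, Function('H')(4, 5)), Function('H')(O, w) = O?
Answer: 3215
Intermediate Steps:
W = -4 (W = Mul(-1, 4) = -4)
Function('C')(K) = Add(2, Mul(52, K)) (Function('C')(K) = Add(Mul(53, K), Add(2, Mul(-1, K))) = Add(2, Mul(52, K)))
Add(Add(Mul(Add(21, 29), W), Add(280, 1157)), Function('C')(38)) = Add(Add(Mul(Add(21, 29), -4), Add(280, 1157)), Add(2, Mul(52, 38))) = Add(Add(Mul(50, -4), 1437), Add(2, 1976)) = Add(Add(-200, 1437), 1978) = Add(1237, 1978) = 3215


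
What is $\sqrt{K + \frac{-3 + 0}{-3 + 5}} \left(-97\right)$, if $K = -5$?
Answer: $- \frac{97 i \sqrt{26}}{2} \approx - 247.3 i$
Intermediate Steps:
$\sqrt{K + \frac{-3 + 0}{-3 + 5}} \left(-97\right) = \sqrt{-5 + \frac{-3 + 0}{-3 + 5}} \left(-97\right) = \sqrt{-5 - \frac{3}{2}} \left(-97\right) = \sqrt{- \frac{13}{2}} \left(-97\right) = \frac{i \sqrt{26}}{2} \left(-97\right) = - \frac{97 i \sqrt{26}}{2}$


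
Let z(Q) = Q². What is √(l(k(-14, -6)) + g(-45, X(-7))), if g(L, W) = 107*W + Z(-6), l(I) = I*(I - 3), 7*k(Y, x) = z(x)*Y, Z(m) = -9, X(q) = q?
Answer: √4642 ≈ 68.132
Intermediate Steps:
k(Y, x) = Y*x²/7 (k(Y, x) = (x²*Y)/7 = (Y*x²)/7 = Y*x²/7)
l(I) = I*(-3 + I)
g(L, W) = -9 + 107*W (g(L, W) = 107*W - 9 = -9 + 107*W)
√(l(k(-14, -6)) + g(-45, X(-7))) = √(((⅐)*(-14)*(-6)²)*(-3 + (⅐)*(-14)*(-6)²) + (-9 + 107*(-7))) = √(((⅐)*(-14)*36)*(-3 + (⅐)*(-14)*36) + (-9 - 749)) = √(-72*(-3 - 72) - 758) = √(-72*(-75) - 758) = √(5400 - 758) = √4642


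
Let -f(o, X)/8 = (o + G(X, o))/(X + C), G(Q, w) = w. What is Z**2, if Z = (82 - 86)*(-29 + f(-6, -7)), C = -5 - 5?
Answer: 5550736/289 ≈ 19207.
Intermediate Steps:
C = -10
f(o, X) = -16*o/(-10 + X) (f(o, X) = -8*(o + o)/(X - 10) = -8*2*o/(-10 + X) = -16*o/(-10 + X))
Z = 2356/17 (Z = (82 - 86)*(-29 - 16*(-6)/(-10 - 7)) = -4*(-29 - 16*(-6)/(-17)) = -4*(-29 - 16*(-6)*(-1/17)) = -4*(-29 - 96/17) = -4*(-589/17) = 2356/17 ≈ 138.59)
Z**2 = (2356/17)**2 = 5550736/289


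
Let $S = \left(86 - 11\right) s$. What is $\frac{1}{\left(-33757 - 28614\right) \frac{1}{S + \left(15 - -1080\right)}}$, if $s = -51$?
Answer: $\frac{2730}{62371} \approx 0.04377$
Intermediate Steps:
$S = -3825$ ($S = \left(86 - 11\right) \left(-51\right) = 75 \left(-51\right) = -3825$)
$\frac{1}{\left(-33757 - 28614\right) \frac{1}{S + \left(15 - -1080\right)}} = \frac{1}{\left(-33757 - 28614\right) \frac{1}{-3825 + \left(15 - -1080\right)}} = \frac{1}{\left(-62371\right) \frac{1}{-3825 + \left(15 + 1080\right)}} = \frac{1}{\left(-62371\right) \frac{1}{-3825 + 1095}} = \frac{1}{\left(-62371\right) \frac{1}{-2730}} = \frac{1}{\left(-62371\right) \left(- \frac{1}{2730}\right)} = \frac{1}{\frac{62371}{2730}} = \frac{2730}{62371}$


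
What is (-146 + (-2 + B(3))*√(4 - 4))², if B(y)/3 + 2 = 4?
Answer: 21316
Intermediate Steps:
B(y) = 6 (B(y) = -6 + 3*4 = -6 + 12 = 6)
(-146 + (-2 + B(3))*√(4 - 4))² = (-146 + (-2 + 6)*√(4 - 4))² = (-146 + 4*√0)² = (-146 + 4*0)² = (-146 + 0)² = (-146)² = 21316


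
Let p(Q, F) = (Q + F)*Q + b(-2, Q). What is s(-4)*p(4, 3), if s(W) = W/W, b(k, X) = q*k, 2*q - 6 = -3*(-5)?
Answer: 7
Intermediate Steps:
q = 21/2 (q = 3 + (-3*(-5))/2 = 3 + (1/2)*15 = 3 + 15/2 = 21/2 ≈ 10.500)
b(k, X) = 21*k/2
s(W) = 1
p(Q, F) = -21 + Q*(F + Q) (p(Q, F) = (Q + F)*Q + (21/2)*(-2) = (F + Q)*Q - 21 = Q*(F + Q) - 21 = -21 + Q*(F + Q))
s(-4)*p(4, 3) = 1*(-21 + 4**2 + 3*4) = 1*(-21 + 16 + 12) = 1*7 = 7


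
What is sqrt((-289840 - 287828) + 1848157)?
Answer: sqrt(1270489) ≈ 1127.2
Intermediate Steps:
sqrt((-289840 - 287828) + 1848157) = sqrt(-577668 + 1848157) = sqrt(1270489)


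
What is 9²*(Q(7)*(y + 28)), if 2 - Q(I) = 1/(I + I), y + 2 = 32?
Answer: 63423/7 ≈ 9060.4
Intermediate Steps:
y = 30 (y = -2 + 32 = 30)
Q(I) = 2 - 1/(2*I) (Q(I) = 2 - 1/(I + I) = 2 - 1/(2*I))
9²*(Q(7)*(y + 28)) = 9²*((2 - ½/7)*(30 + 28)) = 81*((2 - ½*⅐)*58) = 81*((2 - 1/14)*58) = 81*((27/14)*58) = 81*(783/7) = 63423/7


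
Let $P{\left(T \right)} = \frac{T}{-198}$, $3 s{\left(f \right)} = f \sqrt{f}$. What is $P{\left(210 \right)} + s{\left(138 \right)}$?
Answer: $- \frac{35}{33} + 46 \sqrt{138} \approx 539.32$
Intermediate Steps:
$s{\left(f \right)} = \frac{f^{\frac{3}{2}}}{3}$ ($s{\left(f \right)} = \frac{f \sqrt{f}}{3} = \frac{f^{\frac{3}{2}}}{3}$)
$P{\left(T \right)} = - \frac{T}{198}$ ($P{\left(T \right)} = T \left(- \frac{1}{198}\right) = - \frac{T}{198}$)
$P{\left(210 \right)} + s{\left(138 \right)} = \left(- \frac{1}{198}\right) 210 + \frac{138^{\frac{3}{2}}}{3} = - \frac{35}{33} + \frac{138 \sqrt{138}}{3} = - \frac{35}{33} + 46 \sqrt{138}$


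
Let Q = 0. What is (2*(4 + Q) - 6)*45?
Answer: 90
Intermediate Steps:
(2*(4 + Q) - 6)*45 = (2*(4 + 0) - 6)*45 = (2*4 - 6)*45 = (8 - 6)*45 = 2*45 = 90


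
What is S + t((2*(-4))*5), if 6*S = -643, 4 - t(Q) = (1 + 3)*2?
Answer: -667/6 ≈ -111.17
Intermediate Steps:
t(Q) = -4 (t(Q) = 4 - (1 + 3)*2 = 4 - 4*2 = 4 - 1*8 = 4 - 8 = -4)
S = -643/6 (S = (⅙)*(-643) = -643/6 ≈ -107.17)
S + t((2*(-4))*5) = -643/6 - 4 = -667/6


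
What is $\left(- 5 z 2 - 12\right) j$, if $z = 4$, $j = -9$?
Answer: $468$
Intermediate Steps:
$\left(- 5 z 2 - 12\right) j = \left(\left(-5\right) 4 \cdot 2 - 12\right) \left(-9\right) = \left(\left(-20\right) 2 - 12\right) \left(-9\right) = \left(-40 - 12\right) \left(-9\right) = \left(-52\right) \left(-9\right) = 468$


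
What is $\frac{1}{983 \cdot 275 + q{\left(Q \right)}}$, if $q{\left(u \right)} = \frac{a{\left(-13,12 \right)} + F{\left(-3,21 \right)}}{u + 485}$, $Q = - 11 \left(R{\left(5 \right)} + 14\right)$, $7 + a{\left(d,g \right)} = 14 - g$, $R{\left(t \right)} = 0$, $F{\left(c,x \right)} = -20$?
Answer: $\frac{331}{89477550} \approx 3.6993 \cdot 10^{-6}$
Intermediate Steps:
$a{\left(d,g \right)} = 7 - g$ ($a{\left(d,g \right)} = -7 - \left(-14 + g\right) = 7 - g$)
$Q = -154$ ($Q = - 11 \left(0 + 14\right) = \left(-11\right) 14 = -154$)
$q{\left(u \right)} = - \frac{25}{485 + u}$ ($q{\left(u \right)} = \frac{\left(7 - 12\right) - 20}{u + 485} = \frac{\left(7 - 12\right) - 20}{485 + u} = \frac{-5 - 20}{485 + u} = - \frac{25}{485 + u}$)
$\frac{1}{983 \cdot 275 + q{\left(Q \right)}} = \frac{1}{983 \cdot 275 - \frac{25}{485 - 154}} = \frac{1}{270325 - \frac{25}{331}} = \frac{1}{\frac{89477550}{331}} = \frac{331}{89477550}$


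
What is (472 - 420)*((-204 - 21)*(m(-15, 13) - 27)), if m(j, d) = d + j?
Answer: 339300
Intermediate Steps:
(472 - 420)*((-204 - 21)*(m(-15, 13) - 27)) = (472 - 420)*((-204 - 21)*((13 - 15) - 27)) = 52*(-225*(-2 - 27)) = 52*(-225*(-29)) = 52*6525 = 339300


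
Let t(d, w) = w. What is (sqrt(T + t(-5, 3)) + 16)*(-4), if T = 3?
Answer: -64 - 4*sqrt(6) ≈ -73.798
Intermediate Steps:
(sqrt(T + t(-5, 3)) + 16)*(-4) = (sqrt(3 + 3) + 16)*(-4) = (sqrt(6) + 16)*(-4) = (16 + sqrt(6))*(-4) = -64 - 4*sqrt(6)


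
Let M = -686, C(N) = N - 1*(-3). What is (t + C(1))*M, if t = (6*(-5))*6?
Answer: 120736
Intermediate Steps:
C(N) = 3 + N (C(N) = N + 3 = 3 + N)
t = -180 (t = -30*6 = -180)
(t + C(1))*M = (-180 + (3 + 1))*(-686) = (-180 + 4)*(-686) = -176*(-686) = 120736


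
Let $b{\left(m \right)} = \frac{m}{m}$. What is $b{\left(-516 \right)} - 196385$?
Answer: $-196384$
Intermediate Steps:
$b{\left(m \right)} = 1$
$b{\left(-516 \right)} - 196385 = 1 - 196385 = -196384$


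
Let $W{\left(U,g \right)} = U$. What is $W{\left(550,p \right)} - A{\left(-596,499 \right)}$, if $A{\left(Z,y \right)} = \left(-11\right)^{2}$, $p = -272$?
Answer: $429$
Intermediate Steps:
$A{\left(Z,y \right)} = 121$
$W{\left(550,p \right)} - A{\left(-596,499 \right)} = 550 - 121 = 429$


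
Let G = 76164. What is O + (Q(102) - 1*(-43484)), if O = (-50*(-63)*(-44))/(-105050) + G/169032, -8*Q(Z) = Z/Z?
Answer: 467979639319/10761704 ≈ 43486.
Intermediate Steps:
Q(Z) = -1/8 (Q(Z) = -Z/(8*Z) = -1/8*1 = -1/8)
O = 4761949/2690426 (O = (-50*(-63)*(-44))/(-105050) + 76164/169032 = (3150*(-44))*(-1/105050) + 76164*(1/169032) = -138600*(-1/105050) + 6347/14086 = 252/191 + 6347/14086 = 4761949/2690426 ≈ 1.7700)
O + (Q(102) - 1*(-43484)) = 4761949/2690426 + (-1/8 - 1*(-43484)) = 4761949/2690426 + (-1/8 + 43484) = 4761949/2690426 + 347871/8 = 467979639319/10761704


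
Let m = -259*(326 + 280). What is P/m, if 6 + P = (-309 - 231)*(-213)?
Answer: -19169/26159 ≈ -0.73279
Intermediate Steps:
m = -156954 (m = -259*606 = -156954)
P = 115014 (P = -6 + (-309 - 231)*(-213) = -6 - 540*(-213) = -6 + 115020 = 115014)
P/m = 115014/(-156954) = 115014*(-1/156954) = -19169/26159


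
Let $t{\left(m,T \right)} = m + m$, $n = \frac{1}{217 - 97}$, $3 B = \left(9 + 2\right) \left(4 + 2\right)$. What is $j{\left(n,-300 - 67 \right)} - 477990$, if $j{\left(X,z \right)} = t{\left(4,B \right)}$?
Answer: $-477982$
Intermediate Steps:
$B = 22$ ($B = \frac{\left(9 + 2\right) \left(4 + 2\right)}{3} = \frac{11 \cdot 6}{3} = \frac{1}{3} \cdot 66 = 22$)
$n = \frac{1}{120} \approx 0.0083333$
$t{\left(m,T \right)} = 2 m$
$j{\left(X,z \right)} = 8$ ($j{\left(X,z \right)} = 2 \cdot 4 = 8$)
$j{\left(n,-300 - 67 \right)} - 477990 = 8 - 477990 = -477982$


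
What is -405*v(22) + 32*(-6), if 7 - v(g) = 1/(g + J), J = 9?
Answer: -93432/31 ≈ -3013.9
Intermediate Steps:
v(g) = 7 - 1/(9 + g) (v(g) = 7 - 1/(g + 9) = 7 - 1/(9 + g))
-405*v(22) + 32*(-6) = -405*(62 + 7*22)/(9 + 22) + 32*(-6) = -405*(62 + 154)/31 - 192 = -405*216/31 - 192 = -87480/31 - 192 = -93432/31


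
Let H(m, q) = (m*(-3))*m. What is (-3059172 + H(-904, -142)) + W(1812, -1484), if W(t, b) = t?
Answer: -5509008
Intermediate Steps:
H(m, q) = -3*m² (H(m, q) = (-3*m)*m = -3*m²)
(-3059172 + H(-904, -142)) + W(1812, -1484) = (-3059172 - 3*(-904)²) + 1812 = (-3059172 - 3*817216) + 1812 = (-3059172 - 2451648) + 1812 = -5510820 + 1812 = -5509008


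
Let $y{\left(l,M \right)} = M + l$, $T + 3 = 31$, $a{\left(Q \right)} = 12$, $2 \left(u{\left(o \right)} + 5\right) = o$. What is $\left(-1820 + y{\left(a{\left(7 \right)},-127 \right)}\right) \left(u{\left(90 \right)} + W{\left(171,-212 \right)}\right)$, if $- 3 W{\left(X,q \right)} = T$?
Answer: $-59340$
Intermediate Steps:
$u{\left(o \right)} = -5 + \frac{o}{2}$
$T = 28$ ($T = -3 + 31 = 28$)
$W{\left(X,q \right)} = - \frac{28}{3}$ ($W{\left(X,q \right)} = \left(- \frac{1}{3}\right) 28 = - \frac{28}{3}$)
$\left(-1820 + y{\left(a{\left(7 \right)},-127 \right)}\right) \left(u{\left(90 \right)} + W{\left(171,-212 \right)}\right) = \left(-1820 + \left(-127 + 12\right)\right) \left(\left(-5 + \frac{1}{2} \cdot 90\right) - \frac{28}{3}\right) = \left(-1820 - 115\right) \left(\left(-5 + 45\right) - \frac{28}{3}\right) = - 1935 \left(40 - \frac{28}{3}\right) = \left(-1935\right) \frac{92}{3} = -59340$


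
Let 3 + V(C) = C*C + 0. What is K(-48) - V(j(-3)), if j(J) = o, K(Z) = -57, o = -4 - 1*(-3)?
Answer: -55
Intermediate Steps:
o = -1 (o = -4 + 3 = -1)
j(J) = -1
V(C) = -3 + C² (V(C) = -3 + (C*C + 0) = -3 + (C² + 0) = -3 + C²)
K(-48) - V(j(-3)) = -57 - (-3 + (-1)²) = -57 - (-3 + 1) = -57 - 1*(-2) = -57 + 2 = -55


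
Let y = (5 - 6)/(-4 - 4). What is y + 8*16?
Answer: 1025/8 ≈ 128.13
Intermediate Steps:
y = ⅛ (y = -1/(-8) = -1*(-⅛) = ⅛ ≈ 0.12500)
y + 8*16 = ⅛ + 8*16 = ⅛ + 128 = 1025/8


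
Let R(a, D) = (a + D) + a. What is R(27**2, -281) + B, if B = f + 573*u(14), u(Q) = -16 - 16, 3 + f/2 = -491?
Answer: -18147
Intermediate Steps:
f = -988 (f = -6 + 2*(-491) = -6 - 982 = -988)
R(a, D) = D + 2*a (R(a, D) = (D + a) + a = D + 2*a)
u(Q) = -32
B = -19324 (B = -988 + 573*(-32) = -988 - 18336 = -19324)
R(27**2, -281) + B = (-281 + 2*27**2) - 19324 = (-281 + 2*729) - 19324 = (-281 + 1458) - 19324 = 1177 - 19324 = -18147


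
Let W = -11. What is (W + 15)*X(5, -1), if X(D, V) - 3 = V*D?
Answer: -8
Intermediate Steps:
X(D, V) = 3 + D*V (X(D, V) = 3 + V*D = 3 + D*V)
(W + 15)*X(5, -1) = (-11 + 15)*(3 + 5*(-1)) = 4*(3 - 5) = 4*(-2) = -8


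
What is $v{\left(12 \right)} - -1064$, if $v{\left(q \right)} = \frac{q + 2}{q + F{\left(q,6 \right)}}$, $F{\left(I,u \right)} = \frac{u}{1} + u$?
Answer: $\frac{12775}{12} \approx 1064.6$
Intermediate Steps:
$F{\left(I,u \right)} = 2 u$ ($F{\left(I,u \right)} = u 1 + u = u + u = 2 u$)
$v{\left(q \right)} = \frac{2 + q}{12 + q}$ ($v{\left(q \right)} = \frac{q + 2}{q + 2 \cdot 6} = \frac{2 + q}{q + 12} = \frac{2 + q}{12 + q}$)
$v{\left(12 \right)} - -1064 = \frac{2 + 12}{12 + 12} - -1064 = \frac{1}{24} \cdot 14 + 1064 = \frac{7}{12} + 1064 = \frac{12775}{12}$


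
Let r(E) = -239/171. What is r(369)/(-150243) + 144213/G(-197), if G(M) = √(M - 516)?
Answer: 239/25691553 - 144213*I*√713/713 ≈ 9.3027e-6 - 5400.8*I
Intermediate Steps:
G(M) = √(-516 + M)
r(E) = -239/171 (r(E) = -239*1/171 = -239/171)
r(369)/(-150243) + 144213/G(-197) = -239/171/(-150243) + 144213/(√(-516 - 197)) = -239/171*(-1/150243) + 144213/(√(-713)) = 239/25691553 + 144213/((I*√713)) = 239/25691553 + 144213*(-I*√713/713) = 239/25691553 - 144213*I*√713/713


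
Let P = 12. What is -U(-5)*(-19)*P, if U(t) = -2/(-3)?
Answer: 152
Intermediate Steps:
U(t) = 2/3 (U(t) = -2*(-1/3) = 2/3)
-U(-5)*(-19)*P = -(2/3)*(-19)*12 = -(-38)*12/3 = -1*(-152) = 152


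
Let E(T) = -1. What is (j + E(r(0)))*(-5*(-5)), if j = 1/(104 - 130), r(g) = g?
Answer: -675/26 ≈ -25.962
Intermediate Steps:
j = -1/26 (j = 1/(-26) = -1/26 ≈ -0.038462)
(j + E(r(0)))*(-5*(-5)) = (-1/26 - 1)*(-5*(-5)) = -27/26*25 = -675/26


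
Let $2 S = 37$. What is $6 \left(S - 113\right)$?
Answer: $-567$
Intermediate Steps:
$S = \frac{37}{2}$ ($S = \frac{1}{2} \cdot 37 = \frac{37}{2} \approx 18.5$)
$6 \left(S - 113\right) = 6 \left(\frac{37}{2} - 113\right) = 6 \left(- \frac{189}{2}\right) = -567$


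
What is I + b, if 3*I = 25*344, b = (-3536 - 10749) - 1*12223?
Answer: -70924/3 ≈ -23641.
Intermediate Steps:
b = -26508 (b = -14285 - 12223 = -26508)
I = 8600/3 (I = (25*344)/3 = (⅓)*8600 = 8600/3 ≈ 2866.7)
I + b = 8600/3 - 26508 = -70924/3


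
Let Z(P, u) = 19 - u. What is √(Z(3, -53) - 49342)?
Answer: I*√49270 ≈ 221.97*I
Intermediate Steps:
√(Z(3, -53) - 49342) = √((19 - 1*(-53)) - 49342) = √((19 + 53) - 49342) = √(72 - 49342) = √(-49270) = I*√49270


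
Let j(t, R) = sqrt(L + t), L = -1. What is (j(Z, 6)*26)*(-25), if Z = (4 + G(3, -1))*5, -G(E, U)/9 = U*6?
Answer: -11050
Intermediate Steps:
G(E, U) = -54*U (G(E, U) = -9*U*6 = -54*U)
Z = 290 (Z = (4 - 54*(-1))*5 = (4 + 54)*5 = 58*5 = 290)
j(t, R) = sqrt(-1 + t)
(j(Z, 6)*26)*(-25) = (sqrt(-1 + 290)*26)*(-25) = (sqrt(289)*26)*(-25) = (17*26)*(-25) = 442*(-25) = -11050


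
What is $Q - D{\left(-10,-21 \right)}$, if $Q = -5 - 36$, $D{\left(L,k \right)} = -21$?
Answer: $-20$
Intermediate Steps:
$Q = -41$ ($Q = -5 - 36 = -41$)
$Q - D{\left(-10,-21 \right)} = -41 - -21 = -41 + 21 = -20$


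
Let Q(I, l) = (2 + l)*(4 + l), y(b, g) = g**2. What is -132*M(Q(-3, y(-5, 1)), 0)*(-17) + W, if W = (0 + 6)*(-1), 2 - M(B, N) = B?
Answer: -29178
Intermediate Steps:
M(B, N) = 2 - B
W = -6 (W = 6*(-1) = -6)
-132*M(Q(-3, y(-5, 1)), 0)*(-17) + W = -132*(2 - (8 + (1**2)**2 + 6*1**2))*(-17) - 6 = -132*(2 - (8 + 1**2 + 6*1))*(-17) - 6 = -132*(2 - (8 + 1 + 6))*(-17) - 6 = -132*(2 - 1*15)*(-17) - 6 = -132*(2 - 15)*(-17) - 6 = -(-1716)*(-17) - 6 = -132*221 - 6 = -29172 - 6 = -29178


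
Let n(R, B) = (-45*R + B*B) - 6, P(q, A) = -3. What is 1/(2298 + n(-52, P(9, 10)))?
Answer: 1/4641 ≈ 0.00021547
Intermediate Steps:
n(R, B) = -6 + B² - 45*R (n(R, B) = (-45*R + B²) - 6 = (B² - 45*R) - 6 = -6 + B² - 45*R)
1/(2298 + n(-52, P(9, 10))) = 1/(2298 + (-6 + (-3)² - 45*(-52))) = 1/(2298 + (-6 + 9 + 2340)) = 1/(2298 + 2343) = 1/4641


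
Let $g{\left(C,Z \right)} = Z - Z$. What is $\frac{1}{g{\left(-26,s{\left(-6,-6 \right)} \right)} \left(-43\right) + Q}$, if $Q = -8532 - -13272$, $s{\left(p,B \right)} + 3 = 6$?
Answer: $\frac{1}{4740} \approx 0.00021097$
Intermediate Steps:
$s{\left(p,B \right)} = 3$ ($s{\left(p,B \right)} = -3 + 6 = 3$)
$g{\left(C,Z \right)} = 0$
$Q = 4740$ ($Q = -8532 + 13272 = 4740$)
$\frac{1}{g{\left(-26,s{\left(-6,-6 \right)} \right)} \left(-43\right) + Q} = \frac{1}{0 \left(-43\right) + 4740} = \frac{1}{0 + 4740} = \frac{1}{4740}$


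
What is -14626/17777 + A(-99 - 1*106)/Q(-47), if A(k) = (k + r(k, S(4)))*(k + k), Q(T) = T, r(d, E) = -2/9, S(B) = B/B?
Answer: -13468175588/7519671 ≈ -1791.1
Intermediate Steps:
S(B) = 1
r(d, E) = -2/9 (r(d, E) = -2*⅑ = -2/9)
A(k) = 2*k*(-2/9 + k) (A(k) = (k - 2/9)*(k + k) = (-2/9 + k)*(2*k) = 2*k*(-2/9 + k))
-14626/17777 + A(-99 - 1*106)/Q(-47) = -14626/17777 + (2*(-99 - 1*106)*(-2 + 9*(-99 - 1*106))/9)/(-47) = -14626*1/17777 + (2*(-99 - 106)*(-2 + 9*(-99 - 106))/9)*(-1/47) = -14626/17777 + ((2/9)*(-205)*(-2 + 9*(-205)))*(-1/47) = -14626/17777 + ((2/9)*(-205)*(-2 - 1845))*(-1/47) = -14626/17777 + ((2/9)*(-205)*(-1847))*(-1/47) = -14626/17777 + (757270/9)*(-1/47) = -14626/17777 - 757270/423 = -13468175588/7519671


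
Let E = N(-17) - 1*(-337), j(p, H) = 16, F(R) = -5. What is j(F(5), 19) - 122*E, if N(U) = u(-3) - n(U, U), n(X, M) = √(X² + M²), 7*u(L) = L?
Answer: -287320/7 + 2074*√2 ≈ -38113.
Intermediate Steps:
u(L) = L/7
n(X, M) = √(M² + X²)
N(U) = -3/7 - √2*√(U²) (N(U) = (⅐)*(-3) - √(U² + U²) = -3/7 - √(2*U²) = -3/7 - √2*√(U²))
E = 2356/7 - 17*√2 (E = (-3/7 - √2*√((-17)²)) - 1*(-337) = (-3/7 - √2*√289) + 337 = (-3/7 - 1*√2*17) + 337 = (-3/7 - 17*√2) + 337 = 2356/7 - 17*√2 ≈ 312.53)
j(F(5), 19) - 122*E = 16 - 122*(2356/7 - 17*√2) = 16 + (-287432/7 + 2074*√2) = -287320/7 + 2074*√2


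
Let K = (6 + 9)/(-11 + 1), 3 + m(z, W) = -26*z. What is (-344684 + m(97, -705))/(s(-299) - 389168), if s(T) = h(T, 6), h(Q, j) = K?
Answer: 694418/778339 ≈ 0.89218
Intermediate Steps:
m(z, W) = -3 - 26*z
K = -3/2 (K = 15/(-10) = 15*(-⅒) = -3/2 ≈ -1.5000)
h(Q, j) = -3/2
s(T) = -3/2
(-344684 + m(97, -705))/(s(-299) - 389168) = (-344684 + (-3 - 26*97))/(-3/2 - 389168) = (-344684 + (-3 - 2522))/(-778339/2) = (-344684 - 2525)*(-2/778339) = -347209*(-2/778339) = 694418/778339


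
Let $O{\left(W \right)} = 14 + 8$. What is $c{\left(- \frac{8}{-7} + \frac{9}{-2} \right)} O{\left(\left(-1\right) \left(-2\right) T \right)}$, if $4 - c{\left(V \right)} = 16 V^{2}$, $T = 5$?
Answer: $- \frac{190080}{49} \approx -3879.2$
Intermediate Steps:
$O{\left(W \right)} = 22$
$c{\left(V \right)} = 4 - 16 V^{2}$
$c{\left(- \frac{8}{-7} + \frac{9}{-2} \right)} O{\left(\left(-1\right) \left(-2\right) T \right)} = \left(4 - 16 \left(- \frac{8}{-7} + \frac{9}{-2}\right)^{2}\right) 22 = \left(4 - 16 \left(\left(-8\right) \left(- \frac{1}{7}\right) + 9 \left(- \frac{1}{2}\right)\right)^{2}\right) 22 = \left(4 - 16 \left(\frac{8}{7} - \frac{9}{2}\right)^{2}\right) 22 = \left(4 - 16 \left(- \frac{47}{14}\right)^{2}\right) 22 = \left(4 - \frac{8836}{49}\right) 22 = \left(- \frac{8640}{49}\right) 22 = - \frac{190080}{49}$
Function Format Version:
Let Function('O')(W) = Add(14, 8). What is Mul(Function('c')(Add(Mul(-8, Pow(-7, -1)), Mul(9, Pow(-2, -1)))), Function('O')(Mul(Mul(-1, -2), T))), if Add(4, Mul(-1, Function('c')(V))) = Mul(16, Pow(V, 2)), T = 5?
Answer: Rational(-190080, 49) ≈ -3879.2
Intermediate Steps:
Function('O')(W) = 22
Function('c')(V) = Add(4, Mul(-16, Pow(V, 2))) (Function('c')(V) = Add(4, Mul(-1, Mul(16, Pow(V, 2)))) = Add(4, Mul(-16, Pow(V, 2))))
Mul(Function('c')(Add(Mul(-8, Pow(-7, -1)), Mul(9, Pow(-2, -1)))), Function('O')(Mul(Mul(-1, -2), T))) = Mul(Add(4, Mul(-16, Pow(Add(Mul(-8, Pow(-7, -1)), Mul(9, Pow(-2, -1))), 2))), 22) = Mul(Add(4, Mul(-16, Pow(Add(Mul(-8, Rational(-1, 7)), Mul(9, Rational(-1, 2))), 2))), 22) = Mul(Add(4, Mul(-16, Pow(Add(Rational(8, 7), Rational(-9, 2)), 2))), 22) = Mul(Add(4, Mul(-16, Pow(Rational(-47, 14), 2))), 22) = Mul(Add(4, Mul(-16, Rational(2209, 196))), 22) = Mul(Add(4, Rational(-8836, 49)), 22) = Mul(Rational(-8640, 49), 22) = Rational(-190080, 49)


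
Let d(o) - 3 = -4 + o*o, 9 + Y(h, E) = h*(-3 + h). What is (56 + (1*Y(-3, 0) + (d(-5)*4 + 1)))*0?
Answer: 0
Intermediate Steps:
Y(h, E) = -9 + h*(-3 + h)
d(o) = -1 + o² (d(o) = 3 + (-4 + o*o) = 3 + (-4 + o²) = -1 + o²)
(56 + (1*Y(-3, 0) + (d(-5)*4 + 1)))*0 = (56 + (1*(-9 + (-3)² - 3*(-3)) + ((-1 + (-5)²)*4 + 1)))*0 = (56 + (1*(-9 + 9 + 9) + ((-1 + 25)*4 + 1)))*0 = (56 + (1*9 + (24*4 + 1)))*0 = (56 + (9 + (96 + 1)))*0 = (56 + (9 + 97))*0 = (56 + 106)*0 = 162*0 = 0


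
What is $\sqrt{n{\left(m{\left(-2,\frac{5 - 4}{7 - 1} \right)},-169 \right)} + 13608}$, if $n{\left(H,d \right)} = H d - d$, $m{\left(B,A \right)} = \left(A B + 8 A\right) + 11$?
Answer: $\sqrt{11749} \approx 108.39$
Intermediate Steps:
$m{\left(B,A \right)} = 11 + 8 A + A B$ ($m{\left(B,A \right)} = \left(8 A + A B\right) + 11 = 11 + 8 A + A B$)
$n{\left(H,d \right)} = - d + H d$
$\sqrt{n{\left(m{\left(-2,\frac{5 - 4}{7 - 1} \right)},-169 \right)} + 13608} = \sqrt{- 169 \left(-1 + \left(11 + 8 \frac{5 - 4}{7 - 1} + \frac{5 - 4}{7 - 1} \left(-2\right)\right)\right) + 13608} = \sqrt{- 169 \left(-1 + \left(11 + 8 \cdot 1 \cdot \frac{1}{6} + 1 \cdot \frac{1}{6} \left(-2\right)\right)\right) + 13608} = \sqrt{- 169 \left(-1 + \left(11 + 8 \cdot \frac{1}{6} + \frac{1}{6} \left(-2\right)\right)\right) + 13608} = \sqrt{- 169 \left(-1 + \left(11 + \frac{4}{3} - \frac{1}{3}\right)\right) + 13608} = \sqrt{- 169 \left(-1 + 12\right) + 13608} = \sqrt{\left(-169\right) 11 + 13608} = \sqrt{-1859 + 13608} = \sqrt{11749}$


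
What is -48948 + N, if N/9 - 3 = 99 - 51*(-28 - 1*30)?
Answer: -21408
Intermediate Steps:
N = 27540 (N = 27 + 9*(99 - 51*(-28 - 1*30)) = 27 + 9*(99 - 51*(-28 - 30)) = 27 + 9*(99 - 51*(-58)) = 27 + 9*(99 + 2958) = 27 + 9*3057 = 27 + 27513 = 27540)
-48948 + N = -48948 + 27540 = -21408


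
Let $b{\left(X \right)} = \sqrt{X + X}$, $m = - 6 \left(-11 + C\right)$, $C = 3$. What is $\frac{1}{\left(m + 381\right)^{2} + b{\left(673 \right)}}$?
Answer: $\frac{184041}{33871088335} - \frac{\sqrt{1346}}{33871088335} \approx 5.4325 \cdot 10^{-6}$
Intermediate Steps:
$m = 48$ ($m = - 6 \left(-11 + 3\right) = \left(-6\right) \left(-8\right) = 48$)
$b{\left(X \right)} = \sqrt{2} \sqrt{X}$ ($b{\left(X \right)} = \sqrt{2 X} = \sqrt{2} \sqrt{X}$)
$\frac{1}{\left(m + 381\right)^{2} + b{\left(673 \right)}} = \frac{1}{\left(48 + 381\right)^{2} + \sqrt{2} \sqrt{673}} = \frac{1}{429^{2} + \sqrt{1346}} = \frac{1}{184041 + \sqrt{1346}}$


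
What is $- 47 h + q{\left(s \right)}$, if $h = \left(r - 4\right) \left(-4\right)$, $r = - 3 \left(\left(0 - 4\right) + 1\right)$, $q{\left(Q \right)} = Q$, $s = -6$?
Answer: $934$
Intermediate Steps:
$r = 9$ ($r = - 3 \left(-4 + 1\right) = \left(-3\right) \left(-3\right) = 9$)
$h = -20$ ($h = \left(9 - 4\right) \left(-4\right) = 5 \left(-4\right) = -20$)
$- 47 h + q{\left(s \right)} = \left(-47\right) \left(-20\right) - 6 = 940 - 6 = 934$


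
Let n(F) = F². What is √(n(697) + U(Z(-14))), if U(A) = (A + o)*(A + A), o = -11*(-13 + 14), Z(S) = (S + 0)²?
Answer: √558329 ≈ 747.21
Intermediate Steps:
Z(S) = S²
o = -11 (o = -11*1 = -11)
U(A) = 2*A*(-11 + A) (U(A) = (A - 11)*(A + A) = (-11 + A)*(2*A) = 2*A*(-11 + A))
√(n(697) + U(Z(-14))) = √(697² + 2*(-14)²*(-11 + (-14)²)) = √(485809 + 2*196*(-11 + 196)) = √(485809 + 2*196*185) = √(485809 + 72520) = √558329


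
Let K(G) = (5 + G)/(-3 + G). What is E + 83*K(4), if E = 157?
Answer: 904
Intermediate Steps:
K(G) = (5 + G)/(-3 + G)
E + 83*K(4) = 157 + 83*((5 + 4)/(-3 + 4)) = 157 + 83*(9/1) = 157 + 83*(1*9) = 157 + 83*9 = 157 + 747 = 904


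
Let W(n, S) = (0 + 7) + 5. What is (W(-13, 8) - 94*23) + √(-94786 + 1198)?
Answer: -2150 + 2*I*√23397 ≈ -2150.0 + 305.92*I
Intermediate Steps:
W(n, S) = 12 (W(n, S) = 7 + 5 = 12)
(W(-13, 8) - 94*23) + √(-94786 + 1198) = (12 - 94*23) + √(-94786 + 1198) = (12 - 2162) + √(-93588) = -2150 + 2*I*√23397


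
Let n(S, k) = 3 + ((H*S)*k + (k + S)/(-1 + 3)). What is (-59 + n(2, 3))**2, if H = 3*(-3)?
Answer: 46225/4 ≈ 11556.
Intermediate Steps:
H = -9
n(S, k) = 3 + S/2 + k/2 - 9*S*k (n(S, k) = 3 + ((-9*S)*k + (k + S)/(-1 + 3)) = 3 + (-9*S*k + (S + k)/2) = 3 + (-9*S*k + (S + k)*(1/2)) = 3 + (-9*S*k + (S/2 + k/2)) = 3 + (S/2 + k/2 - 9*S*k) = 3 + S/2 + k/2 - 9*S*k)
(-59 + n(2, 3))**2 = (-59 + (3 + (1/2)*2 + (1/2)*3 - 9*2*3))**2 = (-59 + (3 + 1 + 3/2 - 54))**2 = (-59 - 97/2)**2 = (-215/2)**2 = 46225/4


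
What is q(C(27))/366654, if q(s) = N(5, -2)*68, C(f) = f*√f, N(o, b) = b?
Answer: -68/183327 ≈ -0.00037092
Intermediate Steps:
C(f) = f^(3/2)
q(s) = -136 (q(s) = -2*68 = -136)
q(C(27))/366654 = -136/366654 = -136*1/366654 = -68/183327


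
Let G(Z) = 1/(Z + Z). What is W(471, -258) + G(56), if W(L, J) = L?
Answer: 52753/112 ≈ 471.01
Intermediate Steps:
G(Z) = 1/(2*Z)
W(471, -258) + G(56) = 471 + (½)/56 = 471 + (½)*(1/56) = 471 + 1/112 = 52753/112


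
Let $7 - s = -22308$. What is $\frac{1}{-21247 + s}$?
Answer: $\frac{1}{1068} \approx 0.00093633$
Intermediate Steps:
$s = 22315$ ($s = 7 - -22308 = 7 + 22308 = 22315$)
$\frac{1}{-21247 + s} = \frac{1}{-21247 + 22315} = \frac{1}{1068}$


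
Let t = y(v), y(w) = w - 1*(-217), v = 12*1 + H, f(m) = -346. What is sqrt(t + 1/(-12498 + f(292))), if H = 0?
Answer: 5*sqrt(2235369)/494 ≈ 15.133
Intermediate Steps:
v = 12 (v = 12*1 + 0 = 12 + 0 = 12)
y(w) = 217 + w (y(w) = w + 217 = 217 + w)
t = 229 (t = 217 + 12 = 229)
sqrt(t + 1/(-12498 + f(292))) = sqrt(229 + 1/(-12498 - 346)) = sqrt(229 + 1/(-12844)) = sqrt(229 - 1/12844) = sqrt(2941275/12844) = 5*sqrt(2235369)/494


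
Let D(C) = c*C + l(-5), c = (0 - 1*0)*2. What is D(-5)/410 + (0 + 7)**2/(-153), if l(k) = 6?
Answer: -9586/31365 ≈ -0.30563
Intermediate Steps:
c = 0 (c = (0 + 0)*2 = 0*2 = 0)
D(C) = 6 (D(C) = 0*C + 6 = 0 + 6 = 6)
D(-5)/410 + (0 + 7)**2/(-153) = 6/410 + (0 + 7)**2/(-153) = 6*(1/410) + 7**2*(-1/153) = 3/205 + 49*(-1/153) = 3/205 - 49/153 = -9586/31365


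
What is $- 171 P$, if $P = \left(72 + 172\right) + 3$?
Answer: $-42237$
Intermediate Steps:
$P = 247$ ($P = 244 + 3 = 247$)
$- 171 P = \left(-171\right) 247 = -42237$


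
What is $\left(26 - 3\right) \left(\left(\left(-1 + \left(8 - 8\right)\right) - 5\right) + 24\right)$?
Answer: $414$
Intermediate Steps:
$\left(26 - 3\right) \left(\left(\left(-1 + \left(8 - 8\right)\right) - 5\right) + 24\right) = 23 \left(\left(\left(-1 + \left(8 - 8\right)\right) - 5\right) + 24\right) = 23 \left(\left(\left(-1 + 0\right) - 5\right) + 24\right) = 23 \left(\left(-1 - 5\right) + 24\right) = 23 \left(-6 + 24\right) = 23 \cdot 18 = 414$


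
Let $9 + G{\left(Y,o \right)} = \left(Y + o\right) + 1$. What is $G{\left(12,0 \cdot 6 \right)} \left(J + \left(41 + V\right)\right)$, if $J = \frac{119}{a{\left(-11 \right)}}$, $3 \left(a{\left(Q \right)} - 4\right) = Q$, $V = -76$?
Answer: $1288$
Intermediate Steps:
$G{\left(Y,o \right)} = -8 + Y + o$ ($G{\left(Y,o \right)} = -9 + \left(\left(Y + o\right) + 1\right) = -9 + \left(1 + Y + o\right) = -8 + Y + o$)
$a{\left(Q \right)} = 4 + \frac{Q}{3}$
$J = 357$ ($J = \frac{119}{4 + \frac{1}{3} \left(-11\right)} = \frac{119}{4 - \frac{11}{3}} = 119 \frac{1}{\frac{1}{3}} = 119 \cdot 3 = 357$)
$G{\left(12,0 \cdot 6 \right)} \left(J + \left(41 + V\right)\right) = \left(-8 + 12 + 0 \cdot 6\right) \left(357 + \left(41 - 76\right)\right) = \left(-8 + 12 + 0\right) \left(357 - 35\right) = 4 \cdot 322 = 1288$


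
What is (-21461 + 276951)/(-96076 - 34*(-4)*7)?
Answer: -127745/47562 ≈ -2.6859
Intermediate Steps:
(-21461 + 276951)/(-96076 - 34*(-4)*7) = 255490/(-96076 + 136*7) = 255490/(-96076 + 952) = 255490/(-95124) = 255490*(-1/95124) = -127745/47562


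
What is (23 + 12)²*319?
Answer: 390775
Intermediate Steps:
(23 + 12)²*319 = 35²*319 = 1225*319 = 390775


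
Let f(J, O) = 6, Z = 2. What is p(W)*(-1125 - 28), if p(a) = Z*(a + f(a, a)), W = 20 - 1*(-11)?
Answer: -85322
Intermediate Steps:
W = 31 (W = 20 + 11 = 31)
p(a) = 12 + 2*a (p(a) = 2*(a + 6) = 2*(6 + a) = 12 + 2*a)
p(W)*(-1125 - 28) = (12 + 2*31)*(-1125 - 28) = (12 + 62)*(-1153) = 74*(-1153) = -85322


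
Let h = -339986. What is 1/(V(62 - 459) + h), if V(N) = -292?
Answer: -1/340278 ≈ -2.9388e-6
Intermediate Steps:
1/(V(62 - 459) + h) = 1/(-292 - 339986) = 1/(-340278) = -1/340278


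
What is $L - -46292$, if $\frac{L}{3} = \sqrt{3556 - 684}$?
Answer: $46292 + 6 \sqrt{718} \approx 46453.0$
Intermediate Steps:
$L = 6 \sqrt{718}$ ($L = 3 \sqrt{3556 - 684} = 3 \sqrt{2872} = 3 \cdot 2 \sqrt{718} = 6 \sqrt{718} \approx 160.77$)
$L - -46292 = 6 \sqrt{718} - -46292 = 6 \sqrt{718} + 46292 = 46292 + 6 \sqrt{718}$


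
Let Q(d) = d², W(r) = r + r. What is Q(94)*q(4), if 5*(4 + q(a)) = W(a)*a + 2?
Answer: 123704/5 ≈ 24741.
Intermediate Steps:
W(r) = 2*r
q(a) = -18/5 + 2*a²/5 (q(a) = -4 + ((2*a)*a + 2)/5 = -4 + (2*a² + 2)/5 = -4 + (2 + 2*a²)/5 = -4 + (⅖ + 2*a²/5) = -18/5 + 2*a²/5)
Q(94)*q(4) = 94²*(-18/5 + (⅖)*4²) = 8836*(-18/5 + (⅖)*16) = 8836*(-18/5 + 32/5) = 8836*(14/5) = 123704/5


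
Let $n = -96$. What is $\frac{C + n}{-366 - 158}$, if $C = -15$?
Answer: $\frac{111}{524} \approx 0.21183$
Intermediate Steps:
$\frac{C + n}{-366 - 158} = \frac{-15 - 96}{-366 - 158} = - \frac{111}{-524} = \left(-111\right) \left(- \frac{1}{524}\right) = \frac{111}{524}$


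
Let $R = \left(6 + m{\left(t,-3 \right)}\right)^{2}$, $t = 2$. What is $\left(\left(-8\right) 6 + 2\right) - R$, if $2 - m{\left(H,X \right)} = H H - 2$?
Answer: $-82$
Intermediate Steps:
$m{\left(H,X \right)} = 4 - H^{2}$ ($m{\left(H,X \right)} = 2 - \left(H H - 2\right) = 2 - \left(H^{2} - 2\right) = 2 - \left(-2 + H^{2}\right) = 4 - H^{2}$)
$R = 36$ ($R = \left(6 + \left(4 - 2^{2}\right)\right)^{2} = \left(6 + \left(4 - 4\right)\right)^{2} = \left(6 + 0\right)^{2} = 6^{2} = 36$)
$\left(\left(-8\right) 6 + 2\right) - R = \left(\left(-8\right) 6 + 2\right) - 36 = \left(-48 + 2\right) - 36 = -46 - 36 = -82$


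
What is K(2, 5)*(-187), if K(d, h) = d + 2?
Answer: -748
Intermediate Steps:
K(d, h) = 2 + d
K(2, 5)*(-187) = (2 + 2)*(-187) = 4*(-187) = -748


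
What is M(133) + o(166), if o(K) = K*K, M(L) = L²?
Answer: 45245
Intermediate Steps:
o(K) = K²
M(133) + o(166) = 133² + 166² = 17689 + 27556 = 45245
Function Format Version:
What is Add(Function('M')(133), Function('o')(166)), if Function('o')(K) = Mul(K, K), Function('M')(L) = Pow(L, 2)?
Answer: 45245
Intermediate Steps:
Function('o')(K) = Pow(K, 2)
Add(Function('M')(133), Function('o')(166)) = Add(Pow(133, 2), Pow(166, 2)) = Add(17689, 27556) = 45245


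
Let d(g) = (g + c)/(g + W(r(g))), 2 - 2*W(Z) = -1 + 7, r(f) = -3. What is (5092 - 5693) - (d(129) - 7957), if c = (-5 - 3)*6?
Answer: 934131/127 ≈ 7355.4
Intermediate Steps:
c = -48 (c = -8*6 = -48)
W(Z) = -2 (W(Z) = 1 - (-1 + 7)/2 = 1 - ½*6 = 1 - 3 = -2)
d(g) = (-48 + g)/(-2 + g) (d(g) = (g - 48)/(g - 2) = (-48 + g)/(-2 + g))
(5092 - 5693) - (d(129) - 7957) = (5092 - 5693) - ((-48 + 129)/(-2 + 129) - 7957) = -601 - (81/127 - 7957) = -601 - 1*(-1010458/127) = -601 + 1010458/127 = 934131/127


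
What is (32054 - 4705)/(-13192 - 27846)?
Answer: -27349/41038 ≈ -0.66643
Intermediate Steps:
(32054 - 4705)/(-13192 - 27846) = 27349/(-41038) = 27349*(-1/41038) = -27349/41038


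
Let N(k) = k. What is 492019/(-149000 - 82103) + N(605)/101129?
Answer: -49617572136/23371215287 ≈ -2.1230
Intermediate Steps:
492019/(-149000 - 82103) + N(605)/101129 = 492019/(-149000 - 82103) + 605/101129 = 492019/(-231103) + 605*(1/101129) = 492019*(-1/231103) + 605/101129 = -492019/231103 + 605/101129 = -49617572136/23371215287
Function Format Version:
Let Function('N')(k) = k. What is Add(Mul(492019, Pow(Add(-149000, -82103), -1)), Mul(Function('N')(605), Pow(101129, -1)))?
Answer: Rational(-49617572136, 23371215287) ≈ -2.1230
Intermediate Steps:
Add(Mul(492019, Pow(Add(-149000, -82103), -1)), Mul(Function('N')(605), Pow(101129, -1))) = Add(Mul(492019, Pow(Add(-149000, -82103), -1)), Mul(605, Pow(101129, -1))) = Add(Mul(492019, Pow(-231103, -1)), Mul(605, Rational(1, 101129))) = Add(Mul(492019, Rational(-1, 231103)), Rational(605, 101129)) = Add(Rational(-492019, 231103), Rational(605, 101129)) = Rational(-49617572136, 23371215287)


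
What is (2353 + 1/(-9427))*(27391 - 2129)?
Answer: 560354863260/9427 ≈ 5.9441e+7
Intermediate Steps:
(2353 + 1/(-9427))*(27391 - 2129) = (2353 - 1/9427)*25262 = (22181730/9427)*25262 = 560354863260/9427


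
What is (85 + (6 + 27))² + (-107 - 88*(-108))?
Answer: 23321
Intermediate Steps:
(85 + (6 + 27))² + (-107 - 88*(-108)) = (85 + 33)² + (-107 + 9504) = 118² + 9397 = 13924 + 9397 = 23321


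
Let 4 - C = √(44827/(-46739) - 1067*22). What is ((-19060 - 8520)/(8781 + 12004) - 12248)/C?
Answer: -9519884024112/4564152946109 - 50920452*I*√51281849125507/4564152946109 ≈ -2.0858 - 79.894*I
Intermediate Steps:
C = 4 - I*√51281849125507/46739 (C = 4 - √(44827/(-46739) - 1067*22) = 4 - √(44827*(-1/46739) - 23474) = 4 - √(-44827/46739 - 23474) = 4 - √(-1097196113/46739) = 4 - I*√51281849125507/46739 ≈ 4.0 - 153.22*I)
((-19060 - 8520)/(8781 + 12004) - 12248)/C = ((-19060 - 8520)/(8781 + 12004) - 12248)/(4 - I*√51281849125507/46739) = (-27580/20785 - 12248)/(4 - I*√51281849125507/46739) = (-27580*1/20785 - 12248)/(4 - I*√51281849125507/46739) = (-5516/4157 - 12248)/(4 - I*√51281849125507/46739) = -50920452/(4157*(4 - I*√51281849125507/46739))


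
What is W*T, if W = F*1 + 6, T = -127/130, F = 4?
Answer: -127/13 ≈ -9.7692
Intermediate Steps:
T = -127/130 (T = -127*1/130 = -127/130 ≈ -0.97692)
W = 10 (W = 4*1 + 6 = 4 + 6 = 10)
W*T = 10*(-127/130) = -127/13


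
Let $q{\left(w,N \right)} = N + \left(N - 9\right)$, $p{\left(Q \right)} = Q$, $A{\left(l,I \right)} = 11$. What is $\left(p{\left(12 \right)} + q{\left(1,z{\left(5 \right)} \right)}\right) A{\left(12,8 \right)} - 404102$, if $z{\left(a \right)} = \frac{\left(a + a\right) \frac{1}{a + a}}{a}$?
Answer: $- \frac{2020323}{5} \approx -4.0406 \cdot 10^{5}$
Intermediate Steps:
$z{\left(a \right)} = \frac{1}{a}$ ($z{\left(a \right)} = \frac{2 a \frac{1}{2 a}}{a} = 1 \frac{1}{a} = \frac{1}{a}$)
$q{\left(w,N \right)} = -9 + 2 N$ ($q{\left(w,N \right)} = N + \left(-9 + N\right) = -9 + 2 N$)
$\left(p{\left(12 \right)} + q{\left(1,z{\left(5 \right)} \right)}\right) A{\left(12,8 \right)} - 404102 = \left(12 - \left(9 - \frac{2}{5}\right)\right) 11 - 404102 = \left(12 + \left(-9 + 2 \cdot \frac{1}{5}\right)\right) 11 - 404102 = \left(12 + \left(-9 + \frac{2}{5}\right)\right) 11 - 404102 = \left(12 - \frac{43}{5}\right) 11 - 404102 = \frac{17}{5} \cdot 11 - 404102 = \frac{187}{5} - 404102 = - \frac{2020323}{5}$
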